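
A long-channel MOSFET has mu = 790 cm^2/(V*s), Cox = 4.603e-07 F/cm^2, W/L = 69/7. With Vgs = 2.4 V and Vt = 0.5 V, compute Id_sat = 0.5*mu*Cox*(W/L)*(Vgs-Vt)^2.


Step 1: Overdrive voltage Vov = Vgs - Vt = 2.4 - 0.5 = 1.9 V
Step 2: W/L = 69/7 = 9.85714
Step 3: Id = 0.5 * 790 * 4.603e-07 * 9.85714 * 1.9^2
Step 4: Id = 6.47e-03 A

6.47e-03


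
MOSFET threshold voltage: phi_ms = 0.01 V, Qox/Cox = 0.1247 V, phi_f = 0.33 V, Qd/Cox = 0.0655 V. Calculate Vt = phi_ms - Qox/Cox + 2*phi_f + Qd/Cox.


Step 1: Vt = phi_ms - Qox/Cox + 2*phi_f + Qd/Cox
Step 2: Vt = 0.01 - 0.1247 + 2*0.33 + 0.0655
Step 3: Vt = 0.01 - 0.1247 + 0.66 + 0.0655
Step 4: Vt = 0.6108 V

0.6108


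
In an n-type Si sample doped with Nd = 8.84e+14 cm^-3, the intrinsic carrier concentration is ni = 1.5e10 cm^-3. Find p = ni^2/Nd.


Step 1: Since Nd >> ni, n ≈ Nd = 8.84e+14 cm^-3
Step 2: p = ni^2 / n = (1.5e10)^2 / 8.84e+14
Step 3: p = 2.25e20 / 8.84e+14 = 2.55e+05 cm^-3

2.55e+05


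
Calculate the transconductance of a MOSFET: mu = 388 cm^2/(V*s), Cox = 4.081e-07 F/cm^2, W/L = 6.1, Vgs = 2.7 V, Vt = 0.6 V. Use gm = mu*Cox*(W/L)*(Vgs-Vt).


Step 1: Vov = Vgs - Vt = 2.7 - 0.6 = 2.1 V
Step 2: gm = mu * Cox * (W/L) * Vov
Step 3: gm = 388 * 4.081e-07 * 6.1 * 2.1 = 2.03e-03 S

2.03e-03


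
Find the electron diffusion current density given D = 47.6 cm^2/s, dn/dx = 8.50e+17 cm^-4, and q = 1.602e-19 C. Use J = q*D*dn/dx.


Step 1: J = q * D * (dn/dx)
Step 2: J = 1.602e-19 * 47.6 * 8.50e+17
Step 3: J = 6.48e+00 A/cm^2

6.48e+00


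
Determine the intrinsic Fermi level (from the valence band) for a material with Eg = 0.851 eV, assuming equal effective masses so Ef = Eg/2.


Step 1: For an intrinsic semiconductor, the Fermi level sits at midgap.
Step 2: Ef = Eg / 2 = 0.851 / 2 = 0.4255 eV

0.4255


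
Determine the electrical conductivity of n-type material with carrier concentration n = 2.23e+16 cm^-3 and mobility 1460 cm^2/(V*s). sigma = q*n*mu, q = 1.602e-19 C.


Step 1: sigma = q * n * mu
Step 2: sigma = 1.602e-19 * 2.23e+16 * 1460
Step 3: sigma = 5.216e+00 S/cm

5.216e+00


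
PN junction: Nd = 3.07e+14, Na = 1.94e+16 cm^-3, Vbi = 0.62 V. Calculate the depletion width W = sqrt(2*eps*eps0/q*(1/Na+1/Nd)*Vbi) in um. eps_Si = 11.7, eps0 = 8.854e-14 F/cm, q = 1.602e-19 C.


Step 1: 1/Na + 1/Nd = 1/1.94e+16 + 1/3.07e+14 = 3.30888e-15
Step 2: 2*eps*eps0/q = 2*11.7*8.854e-14/1.602e-19 = 1.293281e+07
Step 3: W^2 = 1.293281e+07 * 3.30888e-15 * 0.62 = 2.65317e-08
Step 4: W = sqrt(2.65317e-08) = 1.629e-04 cm = 1.629 um

1.629


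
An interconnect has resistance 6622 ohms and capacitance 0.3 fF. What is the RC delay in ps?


Step 1: tau = R * C
Step 2: tau = 6622 * 0.3 fF = 6622 * 3.0e-16 F
Step 3: tau = 1.9866e-12 s = 1.9866 ps

1.9866


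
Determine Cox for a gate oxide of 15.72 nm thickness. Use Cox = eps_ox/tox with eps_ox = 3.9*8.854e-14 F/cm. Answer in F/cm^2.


Step 1: eps_ox = 3.9 * 8.854e-14 = 3.45306e-13 F/cm
Step 2: tox in cm = 15.72 nm * 1e-7 = 1.5720e-06 cm
Step 3: Cox = 3.45306e-13 / 1.5720e-06 = 2.20e-07 F/cm^2

2.20e-07


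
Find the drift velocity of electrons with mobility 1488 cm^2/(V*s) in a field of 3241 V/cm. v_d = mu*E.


Step 1: v_d = mu * E
Step 2: v_d = 1488 * 3241 = 4822608
Step 3: v_d = 4.82e+06 cm/s

4.82e+06


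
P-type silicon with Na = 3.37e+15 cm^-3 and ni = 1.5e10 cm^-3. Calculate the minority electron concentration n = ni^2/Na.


Step 1: Majority hole concentration p ≈ Na = 3.37e+15 cm^-3
Step 2: n = ni^2 / Na = (1.5e10)^2 / 3.37e+15
Step 3: n = 6.68e+04 cm^-3

6.68e+04


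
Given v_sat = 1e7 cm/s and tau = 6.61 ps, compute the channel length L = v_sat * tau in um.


Step 1: tau in seconds = 6.61 ps * 1e-12 = 6.6100e-12 s
Step 2: L = v_sat * tau = 1e7 * 6.6100e-12 = 6.6100e-05 cm
Step 3: L in um = 6.6100e-05 * 1e4 = 0.661 um

0.661


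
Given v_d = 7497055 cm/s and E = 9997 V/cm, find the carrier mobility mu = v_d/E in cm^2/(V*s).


Step 1: mu = v_d / E
Step 2: mu = 7497055 / 9997
Step 3: mu = 749.93 cm^2/(V*s)

749.93


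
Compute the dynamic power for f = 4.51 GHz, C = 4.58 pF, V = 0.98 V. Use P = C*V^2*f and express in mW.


Step 1: V^2 = 0.98^2 = 0.9604 V^2
Step 2: P = C*V^2*f = 4.58e-12 F * 0.9604 * 4.51e9 Hz
Step 3: P = 1.983783032e-02 W
Step 4: P = 19.838 mW

19.838


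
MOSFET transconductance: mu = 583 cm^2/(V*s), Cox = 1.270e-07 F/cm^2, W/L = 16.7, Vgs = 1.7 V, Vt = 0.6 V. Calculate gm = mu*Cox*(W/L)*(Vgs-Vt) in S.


Step 1: Vov = Vgs - Vt = 1.7 - 0.6 = 1.1 V
Step 2: gm = mu * Cox * (W/L) * Vov
Step 3: gm = 583 * 1.270e-07 * 16.7 * 1.1 = 1.36e-03 S

1.36e-03


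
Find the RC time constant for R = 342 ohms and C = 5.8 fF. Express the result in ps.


Step 1: tau = R * C
Step 2: tau = 342 * 5.8 fF = 342 * 5.8e-15 F
Step 3: tau = 1.9836e-12 s = 1.9836 ps

1.9836


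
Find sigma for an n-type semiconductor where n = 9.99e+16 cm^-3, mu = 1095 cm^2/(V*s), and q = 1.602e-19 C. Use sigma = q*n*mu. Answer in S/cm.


Step 1: sigma = q * n * mu
Step 2: sigma = 1.602e-19 * 9.99e+16 * 1095
Step 3: sigma = 1.752e+01 S/cm

1.752e+01


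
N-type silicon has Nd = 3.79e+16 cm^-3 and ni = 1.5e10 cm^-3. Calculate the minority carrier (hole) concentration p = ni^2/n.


Step 1: Since Nd >> ni, n ≈ Nd = 3.79e+16 cm^-3
Step 2: p = ni^2 / n = (1.5e10)^2 / 3.79e+16
Step 3: p = 2.25e20 / 3.79e+16 = 5.94e+03 cm^-3

5.94e+03


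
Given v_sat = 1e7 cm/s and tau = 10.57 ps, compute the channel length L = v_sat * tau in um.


Step 1: tau in seconds = 10.57 ps * 1e-12 = 1.0570e-11 s
Step 2: L = v_sat * tau = 1e7 * 1.0570e-11 = 1.0570e-04 cm
Step 3: L in um = 1.0570e-04 * 1e4 = 1.057 um

1.057


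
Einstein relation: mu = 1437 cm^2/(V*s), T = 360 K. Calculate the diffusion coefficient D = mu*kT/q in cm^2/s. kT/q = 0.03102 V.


Step 1: D = mu * (kT/q)
Step 2: D = 1437 * 0.03102
Step 3: D = 44.58 cm^2/s

44.58


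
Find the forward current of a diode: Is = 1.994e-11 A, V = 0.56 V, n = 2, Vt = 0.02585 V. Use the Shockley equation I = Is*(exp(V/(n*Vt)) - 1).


Step 1: V/(n*Vt) = 0.56/(2*0.02585) = 10.8317
Step 2: exp(10.8317) = 5.0600e+04
Step 3: I = 1.994e-11 * (5.0600e+04 - 1) = 1.01e-06 A

1.01e-06


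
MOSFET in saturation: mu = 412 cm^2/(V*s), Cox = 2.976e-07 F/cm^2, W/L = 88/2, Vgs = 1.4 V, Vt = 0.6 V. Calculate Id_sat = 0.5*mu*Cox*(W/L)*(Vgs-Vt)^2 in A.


Step 1: Overdrive voltage Vov = Vgs - Vt = 1.4 - 0.6 = 0.8 V
Step 2: W/L = 88/2 = 44
Step 3: Id = 0.5 * 412 * 2.976e-07 * 44 * 0.8^2
Step 4: Id = 1.73e-03 A

1.73e-03


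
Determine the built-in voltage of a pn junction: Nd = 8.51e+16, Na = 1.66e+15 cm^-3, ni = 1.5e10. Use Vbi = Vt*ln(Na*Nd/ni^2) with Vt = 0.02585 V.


Step 1: Compute Na*Nd/ni^2 = 1.66e+15 * 8.51e+16 / (1.5e10)^2 = 6.2785e+11
Step 2: ln(6.2785e+11) = 27.1656
Step 3: Vbi = 0.02585 * 27.1656 = 0.702 V

0.702


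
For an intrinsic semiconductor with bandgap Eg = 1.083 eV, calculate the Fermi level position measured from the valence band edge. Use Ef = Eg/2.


Step 1: For an intrinsic semiconductor, the Fermi level sits at midgap.
Step 2: Ef = Eg / 2 = 1.083 / 2 = 0.5415 eV

0.5415


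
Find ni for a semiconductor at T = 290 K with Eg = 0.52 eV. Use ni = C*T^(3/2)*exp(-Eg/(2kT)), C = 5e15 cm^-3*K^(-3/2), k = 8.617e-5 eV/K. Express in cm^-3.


Step 1: Compute kT = 8.617e-5 * 290 = 0.0249893 eV
Step 2: Exponent = -Eg/(2kT) = -0.52/(2*0.0249893) = -10.40445
Step 3: T^(3/2) = 290^1.5 = 4938.52
Step 4: ni = 5e15 * 4938.52 * exp(-10.40445) = 7.48e+14 cm^-3

7.48e+14


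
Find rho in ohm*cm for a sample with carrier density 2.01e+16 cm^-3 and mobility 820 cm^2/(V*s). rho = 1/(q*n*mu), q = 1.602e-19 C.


Step 1: sigma = q * n * mu = 1.602e-19 * 2.01e+16 * 820 = 2.64042e+00 S/cm
Step 2: rho = 1 / sigma = 1 / 2.64042e+00 = 0.3787 ohm*cm

0.3787


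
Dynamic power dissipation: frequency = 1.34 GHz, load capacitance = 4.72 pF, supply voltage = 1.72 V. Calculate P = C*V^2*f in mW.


Step 1: V^2 = 1.72^2 = 2.9584 V^2
Step 2: P = C*V^2*f = 4.72e-12 F * 2.9584 * 1.34e9 Hz
Step 3: P = 1.871128832e-02 W
Step 4: P = 18.711 mW

18.711


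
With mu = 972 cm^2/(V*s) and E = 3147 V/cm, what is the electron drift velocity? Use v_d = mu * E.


Step 1: v_d = mu * E
Step 2: v_d = 972 * 3147 = 3058884
Step 3: v_d = 3.06e+06 cm/s

3.06e+06


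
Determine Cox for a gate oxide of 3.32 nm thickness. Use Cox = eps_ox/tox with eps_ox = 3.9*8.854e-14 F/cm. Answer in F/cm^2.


Step 1: eps_ox = 3.9 * 8.854e-14 = 3.45306e-13 F/cm
Step 2: tox in cm = 3.32 nm * 1e-7 = 3.3200e-07 cm
Step 3: Cox = 3.45306e-13 / 3.3200e-07 = 1.04e-06 F/cm^2

1.04e-06


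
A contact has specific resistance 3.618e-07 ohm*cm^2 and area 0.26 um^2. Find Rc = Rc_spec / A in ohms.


Step 1: Convert area to cm^2: 0.26 um^2 = 2.6000e-09 cm^2
Step 2: Rc = Rc_spec / A = 3.618e-07 / 2.6000e-09
Step 3: Rc = 1.39e+02 ohms

1.39e+02


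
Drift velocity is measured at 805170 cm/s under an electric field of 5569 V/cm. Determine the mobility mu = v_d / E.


Step 1: mu = v_d / E
Step 2: mu = 805170 / 5569
Step 3: mu = 144.58 cm^2/(V*s)

144.58


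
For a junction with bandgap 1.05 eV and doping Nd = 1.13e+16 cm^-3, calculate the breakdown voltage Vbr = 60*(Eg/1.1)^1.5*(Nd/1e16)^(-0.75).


Step 1: Eg/1.1 = 1.05/1.1 = 0.954545
Step 2: (Eg/1.1)^1.5 = 0.954545^1.5 = 0.932598
Step 3: (Nd/1e16)^(-0.75) = (1.13)^(-0.75) = 0.912412
Step 4: Vbr = 60 * 0.932598 * 0.912412 = 51.1 V

51.1


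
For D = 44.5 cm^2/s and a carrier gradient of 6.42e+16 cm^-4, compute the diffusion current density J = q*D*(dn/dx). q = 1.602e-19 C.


Step 1: J = q * D * (dn/dx)
Step 2: J = 1.602e-19 * 44.5 * 6.42e+16
Step 3: J = 4.58e-01 A/cm^2

4.58e-01


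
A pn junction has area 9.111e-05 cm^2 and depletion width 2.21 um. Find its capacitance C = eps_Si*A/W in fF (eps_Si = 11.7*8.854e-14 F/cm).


Step 1: eps_Si = 11.7 * 8.854e-14 = 1.035918e-12 F/cm
Step 2: W in cm = 2.21 * 1e-4 = 2.21e-04 cm
Step 3: C = 1.035918e-12 * 9.111e-05 / 2.21e-04 = 4.270701e-13 F
Step 4: C = 427.07 fF

427.07


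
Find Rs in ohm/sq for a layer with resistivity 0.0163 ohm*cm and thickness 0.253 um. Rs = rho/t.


Step 1: Convert thickness to cm: t = 0.253 um = 2.5300e-05 cm
Step 2: Rs = rho / t = 0.0163 / 2.5300e-05
Step 3: Rs = 644.3 ohm/sq

644.3


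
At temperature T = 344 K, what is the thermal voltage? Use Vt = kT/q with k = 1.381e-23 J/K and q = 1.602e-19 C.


Step 1: kT = 1.381e-23 * 344 = 4.75064e-21 J
Step 2: Vt = kT/q = 4.75064e-21 / 1.602e-19
Step 3: Vt = 0.02965 V

0.02965


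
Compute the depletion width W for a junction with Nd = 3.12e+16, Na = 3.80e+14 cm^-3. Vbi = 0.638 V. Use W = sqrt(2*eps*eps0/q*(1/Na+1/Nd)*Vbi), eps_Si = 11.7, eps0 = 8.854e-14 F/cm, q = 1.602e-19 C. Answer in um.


Step 1: 1/Na + 1/Nd = 1/3.80e+14 + 1/3.12e+16 = 2.66363e-15
Step 2: 2*eps*eps0/q = 2*11.7*8.854e-14/1.602e-19 = 1.293281e+07
Step 3: W^2 = 1.293281e+07 * 2.66363e-15 * 0.638 = 2.19780e-08
Step 4: W = sqrt(2.19780e-08) = 1.482e-04 cm = 1.482 um

1.482


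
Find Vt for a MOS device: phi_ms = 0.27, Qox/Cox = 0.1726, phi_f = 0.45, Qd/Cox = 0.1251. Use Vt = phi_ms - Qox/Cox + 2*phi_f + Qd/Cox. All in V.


Step 1: Vt = phi_ms - Qox/Cox + 2*phi_f + Qd/Cox
Step 2: Vt = 0.27 - 0.1726 + 2*0.45 + 0.1251
Step 3: Vt = 0.27 - 0.1726 + 0.9 + 0.1251
Step 4: Vt = 1.1225 V

1.1225


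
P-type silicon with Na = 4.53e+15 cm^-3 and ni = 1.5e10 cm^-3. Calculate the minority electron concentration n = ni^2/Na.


Step 1: Majority hole concentration p ≈ Na = 4.53e+15 cm^-3
Step 2: n = ni^2 / Na = (1.5e10)^2 / 4.53e+15
Step 3: n = 4.97e+04 cm^-3

4.97e+04


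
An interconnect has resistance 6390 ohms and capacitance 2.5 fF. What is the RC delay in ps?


Step 1: tau = R * C
Step 2: tau = 6390 * 2.5 fF = 6390 * 2.5e-15 F
Step 3: tau = 1.5975e-11 s = 15.975 ps

15.975


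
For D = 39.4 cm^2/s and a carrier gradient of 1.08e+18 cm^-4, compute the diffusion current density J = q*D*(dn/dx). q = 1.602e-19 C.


Step 1: J = q * D * (dn/dx)
Step 2: J = 1.602e-19 * 39.4 * 1.08e+18
Step 3: J = 6.82e+00 A/cm^2

6.82e+00


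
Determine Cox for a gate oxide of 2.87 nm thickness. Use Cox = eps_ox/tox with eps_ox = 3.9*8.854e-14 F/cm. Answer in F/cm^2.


Step 1: eps_ox = 3.9 * 8.854e-14 = 3.45306e-13 F/cm
Step 2: tox in cm = 2.87 nm * 1e-7 = 2.8700e-07 cm
Step 3: Cox = 3.45306e-13 / 2.8700e-07 = 1.20e-06 F/cm^2

1.20e-06


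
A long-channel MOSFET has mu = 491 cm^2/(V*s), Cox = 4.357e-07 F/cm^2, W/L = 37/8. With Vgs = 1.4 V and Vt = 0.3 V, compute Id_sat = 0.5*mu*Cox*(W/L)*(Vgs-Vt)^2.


Step 1: Overdrive voltage Vov = Vgs - Vt = 1.4 - 0.3 = 1.1 V
Step 2: W/L = 37/8 = 4.625
Step 3: Id = 0.5 * 491 * 4.357e-07 * 4.625 * 1.1^2
Step 4: Id = 5.99e-04 A

5.99e-04


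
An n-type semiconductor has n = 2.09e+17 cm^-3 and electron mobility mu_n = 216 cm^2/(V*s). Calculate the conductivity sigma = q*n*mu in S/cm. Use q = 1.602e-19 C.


Step 1: sigma = q * n * mu
Step 2: sigma = 1.602e-19 * 2.09e+17 * 216
Step 3: sigma = 7.232e+00 S/cm

7.232e+00


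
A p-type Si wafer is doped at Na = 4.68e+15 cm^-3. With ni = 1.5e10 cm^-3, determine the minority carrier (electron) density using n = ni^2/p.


Step 1: Majority hole concentration p ≈ Na = 4.68e+15 cm^-3
Step 2: n = ni^2 / Na = (1.5e10)^2 / 4.68e+15
Step 3: n = 4.81e+04 cm^-3

4.81e+04


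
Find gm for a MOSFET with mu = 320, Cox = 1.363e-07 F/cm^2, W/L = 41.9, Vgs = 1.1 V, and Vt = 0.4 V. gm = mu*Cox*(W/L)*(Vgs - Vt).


Step 1: Vov = Vgs - Vt = 1.1 - 0.4 = 0.7 V
Step 2: gm = mu * Cox * (W/L) * Vov
Step 3: gm = 320 * 1.363e-07 * 41.9 * 0.7 = 1.28e-03 S

1.28e-03


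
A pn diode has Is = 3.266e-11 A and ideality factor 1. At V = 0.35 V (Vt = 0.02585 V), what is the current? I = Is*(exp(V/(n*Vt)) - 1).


Step 1: V/(n*Vt) = 0.35/(1*0.02585) = 13.5397
Step 2: exp(13.5397) = 7.5896e+05
Step 3: I = 3.266e-11 * (7.5896e+05 - 1) = 2.48e-05 A

2.48e-05


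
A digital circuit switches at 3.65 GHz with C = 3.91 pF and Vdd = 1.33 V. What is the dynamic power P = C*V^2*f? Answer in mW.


Step 1: V^2 = 1.33^2 = 1.7689 V^2
Step 2: P = C*V^2*f = 3.91e-12 F * 1.7689 * 3.65e9 Hz
Step 3: P = 2.524485635e-02 W
Step 4: P = 25.245 mW

25.245


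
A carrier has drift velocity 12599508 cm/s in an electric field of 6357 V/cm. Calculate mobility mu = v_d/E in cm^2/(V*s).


Step 1: mu = v_d / E
Step 2: mu = 12599508 / 6357
Step 3: mu = 1981.99 cm^2/(V*s)

1981.99


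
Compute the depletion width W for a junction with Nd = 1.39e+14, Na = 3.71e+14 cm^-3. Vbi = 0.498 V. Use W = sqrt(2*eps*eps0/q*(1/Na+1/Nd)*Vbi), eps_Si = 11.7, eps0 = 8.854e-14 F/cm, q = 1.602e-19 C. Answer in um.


Step 1: 1/Na + 1/Nd = 1/3.71e+14 + 1/1.39e+14 = 9.88966e-15
Step 2: 2*eps*eps0/q = 2*11.7*8.854e-14/1.602e-19 = 1.293281e+07
Step 3: W^2 = 1.293281e+07 * 9.88966e-15 * 0.498 = 6.36947e-08
Step 4: W = sqrt(6.36947e-08) = 2.524e-04 cm = 2.524 um

2.524


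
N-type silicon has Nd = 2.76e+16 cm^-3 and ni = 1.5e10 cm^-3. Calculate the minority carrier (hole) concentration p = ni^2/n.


Step 1: Since Nd >> ni, n ≈ Nd = 2.76e+16 cm^-3
Step 2: p = ni^2 / n = (1.5e10)^2 / 2.76e+16
Step 3: p = 2.25e20 / 2.76e+16 = 8.15e+03 cm^-3

8.15e+03


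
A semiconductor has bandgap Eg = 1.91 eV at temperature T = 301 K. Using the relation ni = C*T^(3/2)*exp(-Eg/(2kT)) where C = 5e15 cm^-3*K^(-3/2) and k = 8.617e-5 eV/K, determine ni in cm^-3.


Step 1: Compute kT = 8.617e-5 * 301 = 0.02593717 eV
Step 2: Exponent = -Eg/(2kT) = -1.91/(2*0.02593717) = -36.81975
Step 3: T^(3/2) = 301^1.5 = 5222.15
Step 4: ni = 5e15 * 5222.15 * exp(-36.81975) = 2.67e+03 cm^-3

2.67e+03


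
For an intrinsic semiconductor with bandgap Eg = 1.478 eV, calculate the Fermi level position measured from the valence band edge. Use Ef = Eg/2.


Step 1: For an intrinsic semiconductor, the Fermi level sits at midgap.
Step 2: Ef = Eg / 2 = 1.478 / 2 = 0.739 eV

0.739


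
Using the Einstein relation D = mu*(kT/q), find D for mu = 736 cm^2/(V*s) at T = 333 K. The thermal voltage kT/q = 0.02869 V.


Step 1: D = mu * (kT/q)
Step 2: D = 736 * 0.02869
Step 3: D = 21.12 cm^2/s

21.12


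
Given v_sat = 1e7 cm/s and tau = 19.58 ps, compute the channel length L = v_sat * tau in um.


Step 1: tau in seconds = 19.58 ps * 1e-12 = 1.9580e-11 s
Step 2: L = v_sat * tau = 1e7 * 1.9580e-11 = 1.9580e-04 cm
Step 3: L in um = 1.9580e-04 * 1e4 = 1.958 um

1.958


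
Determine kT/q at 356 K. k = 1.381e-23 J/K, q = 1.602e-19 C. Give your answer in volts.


Step 1: kT = 1.381e-23 * 356 = 4.91636e-21 J
Step 2: Vt = kT/q = 4.91636e-21 / 1.602e-19
Step 3: Vt = 0.03069 V

0.03069


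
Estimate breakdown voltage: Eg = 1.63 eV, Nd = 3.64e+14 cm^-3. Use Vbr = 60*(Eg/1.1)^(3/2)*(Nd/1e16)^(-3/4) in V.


Step 1: Eg/1.1 = 1.63/1.1 = 1.481818
Step 2: (Eg/1.1)^1.5 = 1.481818^1.5 = 1.803816
Step 3: (Nd/1e16)^(-0.75) = (0.0364)^(-0.75) = 11.999799
Step 4: Vbr = 60 * 1.803816 * 11.999799 = 1298.7 V

1298.7


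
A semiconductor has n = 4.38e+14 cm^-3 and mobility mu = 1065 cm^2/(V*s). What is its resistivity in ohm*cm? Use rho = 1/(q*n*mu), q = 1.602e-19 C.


Step 1: sigma = q * n * mu = 1.602e-19 * 4.38e+14 * 1065 = 7.47285e-02 S/cm
Step 2: rho = 1 / sigma = 1 / 7.47285e-02 = 13.38 ohm*cm

13.38


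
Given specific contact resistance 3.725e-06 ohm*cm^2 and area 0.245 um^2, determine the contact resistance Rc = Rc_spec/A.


Step 1: Convert area to cm^2: 0.245 um^2 = 2.4500e-09 cm^2
Step 2: Rc = Rc_spec / A = 3.725e-06 / 2.4500e-09
Step 3: Rc = 1.52e+03 ohms

1.52e+03


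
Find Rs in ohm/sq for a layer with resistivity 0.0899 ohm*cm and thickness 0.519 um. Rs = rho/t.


Step 1: Convert thickness to cm: t = 0.519 um = 5.1900e-05 cm
Step 2: Rs = rho / t = 0.0899 / 5.1900e-05
Step 3: Rs = 1732.2 ohm/sq

1732.2


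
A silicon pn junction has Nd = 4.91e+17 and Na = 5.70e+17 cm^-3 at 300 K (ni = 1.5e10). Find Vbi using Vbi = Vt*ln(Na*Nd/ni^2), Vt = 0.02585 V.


Step 1: Compute Na*Nd/ni^2 = 5.70e+17 * 4.91e+17 / (1.5e10)^2 = 1.2439e+15
Step 2: ln(1.2439e+15) = 34.7570
Step 3: Vbi = 0.02585 * 34.7570 = 0.898 V

0.898


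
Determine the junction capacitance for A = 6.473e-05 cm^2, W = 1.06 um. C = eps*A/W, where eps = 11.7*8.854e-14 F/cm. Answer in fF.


Step 1: eps_Si = 11.7 * 8.854e-14 = 1.035918e-12 F/cm
Step 2: W in cm = 1.06 * 1e-4 = 1.06e-04 cm
Step 3: C = 1.035918e-12 * 6.473e-05 / 1.06e-04 = 6.325941e-13 F
Step 4: C = 632.59 fF

632.59


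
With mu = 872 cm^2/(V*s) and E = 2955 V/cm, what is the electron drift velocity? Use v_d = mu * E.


Step 1: v_d = mu * E
Step 2: v_d = 872 * 2955 = 2576760
Step 3: v_d = 2.58e+06 cm/s

2.58e+06


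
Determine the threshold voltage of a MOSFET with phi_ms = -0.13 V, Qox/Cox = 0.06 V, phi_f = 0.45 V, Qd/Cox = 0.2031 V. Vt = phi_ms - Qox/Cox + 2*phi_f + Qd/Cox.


Step 1: Vt = phi_ms - Qox/Cox + 2*phi_f + Qd/Cox
Step 2: Vt = -0.13 - 0.06 + 2*0.45 + 0.2031
Step 3: Vt = -0.13 - 0.06 + 0.9 + 0.2031
Step 4: Vt = 0.9131 V

0.9131


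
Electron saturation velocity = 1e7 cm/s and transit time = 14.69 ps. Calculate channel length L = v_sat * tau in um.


Step 1: tau in seconds = 14.69 ps * 1e-12 = 1.4690e-11 s
Step 2: L = v_sat * tau = 1e7 * 1.4690e-11 = 1.4690e-04 cm
Step 3: L in um = 1.4690e-04 * 1e4 = 1.469 um

1.469


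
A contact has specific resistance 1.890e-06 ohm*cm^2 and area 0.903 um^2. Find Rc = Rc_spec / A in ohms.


Step 1: Convert area to cm^2: 0.903 um^2 = 9.0300e-09 cm^2
Step 2: Rc = Rc_spec / A = 1.890e-06 / 9.0300e-09
Step 3: Rc = 2.09e+02 ohms

2.09e+02


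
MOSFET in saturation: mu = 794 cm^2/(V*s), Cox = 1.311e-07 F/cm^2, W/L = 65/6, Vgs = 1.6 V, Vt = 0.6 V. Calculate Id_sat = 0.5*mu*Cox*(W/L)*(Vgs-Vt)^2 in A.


Step 1: Overdrive voltage Vov = Vgs - Vt = 1.6 - 0.6 = 1.0 V
Step 2: W/L = 65/6 = 10.8333
Step 3: Id = 0.5 * 794 * 1.311e-07 * 10.8333 * 1.0^2
Step 4: Id = 5.64e-04 A

5.64e-04


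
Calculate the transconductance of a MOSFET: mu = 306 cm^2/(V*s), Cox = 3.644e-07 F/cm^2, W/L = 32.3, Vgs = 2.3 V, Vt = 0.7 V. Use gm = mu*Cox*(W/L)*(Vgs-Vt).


Step 1: Vov = Vgs - Vt = 2.3 - 0.7 = 1.6 V
Step 2: gm = mu * Cox * (W/L) * Vov
Step 3: gm = 306 * 3.644e-07 * 32.3 * 1.6 = 5.76e-03 S

5.76e-03


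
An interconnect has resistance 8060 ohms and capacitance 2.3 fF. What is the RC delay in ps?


Step 1: tau = R * C
Step 2: tau = 8060 * 2.3 fF = 8060 * 2.3e-15 F
Step 3: tau = 1.8538e-11 s = 18.538 ps

18.538


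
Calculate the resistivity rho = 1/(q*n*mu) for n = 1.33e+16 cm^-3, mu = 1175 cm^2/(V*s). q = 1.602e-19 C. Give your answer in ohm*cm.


Step 1: sigma = q * n * mu = 1.602e-19 * 1.33e+16 * 1175 = 2.50353e+00 S/cm
Step 2: rho = 1 / sigma = 1 / 2.50353e+00 = 0.3994 ohm*cm

0.3994


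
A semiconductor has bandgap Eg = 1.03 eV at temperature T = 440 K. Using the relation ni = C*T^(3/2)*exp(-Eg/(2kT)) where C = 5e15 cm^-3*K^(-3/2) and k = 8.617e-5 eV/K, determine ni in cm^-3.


Step 1: Compute kT = 8.617e-5 * 440 = 0.0379148 eV
Step 2: Exponent = -Eg/(2kT) = -1.03/(2*0.0379148) = -13.58309
Step 3: T^(3/2) = 440^1.5 = 9229.52
Step 4: ni = 5e15 * 9229.52 * exp(-13.58309) = 5.82e+13 cm^-3

5.82e+13


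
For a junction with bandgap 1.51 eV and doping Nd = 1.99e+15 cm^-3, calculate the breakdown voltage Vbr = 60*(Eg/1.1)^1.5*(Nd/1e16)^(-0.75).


Step 1: Eg/1.1 = 1.51/1.1 = 1.372727
Step 2: (Eg/1.1)^1.5 = 1.372727^1.5 = 1.608334
Step 3: (Nd/1e16)^(-0.75) = (0.199)^(-0.75) = 3.356296
Step 4: Vbr = 60 * 1.608334 * 3.356296 = 323.9 V

323.9


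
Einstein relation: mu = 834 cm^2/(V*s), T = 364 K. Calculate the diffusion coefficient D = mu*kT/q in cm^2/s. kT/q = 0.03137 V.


Step 1: D = mu * (kT/q)
Step 2: D = 834 * 0.03137
Step 3: D = 26.16 cm^2/s

26.16


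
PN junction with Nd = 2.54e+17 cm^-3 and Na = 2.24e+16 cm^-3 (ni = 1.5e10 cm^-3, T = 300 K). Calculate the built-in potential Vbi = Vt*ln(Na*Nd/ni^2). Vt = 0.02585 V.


Step 1: Compute Na*Nd/ni^2 = 2.24e+16 * 2.54e+17 / (1.5e10)^2 = 2.5287e+13
Step 2: ln(2.5287e+13) = 30.8613
Step 3: Vbi = 0.02585 * 30.8613 = 0.798 V

0.798


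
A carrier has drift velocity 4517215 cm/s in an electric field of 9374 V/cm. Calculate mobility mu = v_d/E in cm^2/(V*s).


Step 1: mu = v_d / E
Step 2: mu = 4517215 / 9374
Step 3: mu = 481.89 cm^2/(V*s)

481.89


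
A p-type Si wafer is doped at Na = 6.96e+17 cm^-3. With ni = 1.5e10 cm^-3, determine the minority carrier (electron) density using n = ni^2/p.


Step 1: Majority hole concentration p ≈ Na = 6.96e+17 cm^-3
Step 2: n = ni^2 / Na = (1.5e10)^2 / 6.96e+17
Step 3: n = 3.23e+02 cm^-3

3.23e+02


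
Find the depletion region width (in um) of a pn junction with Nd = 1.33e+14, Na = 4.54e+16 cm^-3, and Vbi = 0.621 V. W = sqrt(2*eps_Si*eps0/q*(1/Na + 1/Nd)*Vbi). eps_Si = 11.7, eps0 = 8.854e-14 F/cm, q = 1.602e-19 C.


Step 1: 1/Na + 1/Nd = 1/4.54e+16 + 1/1.33e+14 = 7.54082e-15
Step 2: 2*eps*eps0/q = 2*11.7*8.854e-14/1.602e-19 = 1.293281e+07
Step 3: W^2 = 1.293281e+07 * 7.54082e-15 * 0.621 = 6.05624e-08
Step 4: W = sqrt(6.05624e-08) = 2.461e-04 cm = 2.461 um

2.461


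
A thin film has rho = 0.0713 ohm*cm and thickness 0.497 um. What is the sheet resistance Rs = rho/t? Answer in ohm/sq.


Step 1: Convert thickness to cm: t = 0.497 um = 4.9700e-05 cm
Step 2: Rs = rho / t = 0.0713 / 4.9700e-05
Step 3: Rs = 1434.6 ohm/sq

1434.6


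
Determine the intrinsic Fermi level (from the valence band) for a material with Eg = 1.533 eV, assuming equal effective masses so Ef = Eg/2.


Step 1: For an intrinsic semiconductor, the Fermi level sits at midgap.
Step 2: Ef = Eg / 2 = 1.533 / 2 = 0.7665 eV

0.7665


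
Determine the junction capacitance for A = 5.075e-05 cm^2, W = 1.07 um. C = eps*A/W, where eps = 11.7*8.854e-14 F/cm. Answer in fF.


Step 1: eps_Si = 11.7 * 8.854e-14 = 1.035918e-12 F/cm
Step 2: W in cm = 1.07 * 1e-4 = 1.07e-04 cm
Step 3: C = 1.035918e-12 * 5.075e-05 / 1.07e-04 = 4.913349e-13 F
Step 4: C = 491.33 fF

491.33


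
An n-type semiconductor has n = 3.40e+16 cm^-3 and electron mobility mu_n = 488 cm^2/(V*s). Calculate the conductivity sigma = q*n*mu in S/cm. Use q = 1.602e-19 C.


Step 1: sigma = q * n * mu
Step 2: sigma = 1.602e-19 * 3.40e+16 * 488
Step 3: sigma = 2.658e+00 S/cm

2.658e+00


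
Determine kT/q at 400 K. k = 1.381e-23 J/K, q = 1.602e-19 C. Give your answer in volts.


Step 1: kT = 1.381e-23 * 400 = 5.524e-21 J
Step 2: Vt = kT/q = 5.524e-21 / 1.602e-19
Step 3: Vt = 0.03448 V

0.03448


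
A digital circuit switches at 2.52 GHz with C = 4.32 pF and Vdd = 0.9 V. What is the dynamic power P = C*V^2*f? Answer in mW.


Step 1: V^2 = 0.9^2 = 0.81 V^2
Step 2: P = C*V^2*f = 4.32e-12 F * 0.81 * 2.52e9 Hz
Step 3: P = 8.817984e-03 W
Step 4: P = 8.818 mW

8.818


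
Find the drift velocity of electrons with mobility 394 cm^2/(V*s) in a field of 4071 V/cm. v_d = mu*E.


Step 1: v_d = mu * E
Step 2: v_d = 394 * 4071 = 1603974
Step 3: v_d = 1.60e+06 cm/s

1.60e+06


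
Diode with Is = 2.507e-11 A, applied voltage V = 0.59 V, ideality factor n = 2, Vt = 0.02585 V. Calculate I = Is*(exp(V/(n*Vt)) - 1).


Step 1: V/(n*Vt) = 0.59/(2*0.02585) = 11.4120
Step 2: exp(11.4120) = 9.0400e+04
Step 3: I = 2.507e-11 * (9.0400e+04 - 1) = 2.27e-06 A

2.27e-06


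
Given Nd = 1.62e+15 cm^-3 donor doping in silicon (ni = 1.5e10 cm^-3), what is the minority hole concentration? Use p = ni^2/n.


Step 1: Since Nd >> ni, n ≈ Nd = 1.62e+15 cm^-3
Step 2: p = ni^2 / n = (1.5e10)^2 / 1.62e+15
Step 3: p = 2.25e20 / 1.62e+15 = 1.39e+05 cm^-3

1.39e+05


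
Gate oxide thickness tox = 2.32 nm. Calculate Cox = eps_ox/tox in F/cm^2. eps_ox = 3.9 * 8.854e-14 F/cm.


Step 1: eps_ox = 3.9 * 8.854e-14 = 3.45306e-13 F/cm
Step 2: tox in cm = 2.32 nm * 1e-7 = 2.3200e-07 cm
Step 3: Cox = 3.45306e-13 / 2.3200e-07 = 1.49e-06 F/cm^2

1.49e-06


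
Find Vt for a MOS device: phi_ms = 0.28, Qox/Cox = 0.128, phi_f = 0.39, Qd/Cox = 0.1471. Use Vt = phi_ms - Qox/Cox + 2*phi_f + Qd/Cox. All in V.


Step 1: Vt = phi_ms - Qox/Cox + 2*phi_f + Qd/Cox
Step 2: Vt = 0.28 - 0.128 + 2*0.39 + 0.1471
Step 3: Vt = 0.28 - 0.128 + 0.78 + 0.1471
Step 4: Vt = 1.0791 V

1.0791


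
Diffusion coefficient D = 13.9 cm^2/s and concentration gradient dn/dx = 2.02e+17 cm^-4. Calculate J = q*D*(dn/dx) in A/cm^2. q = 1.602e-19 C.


Step 1: J = q * D * (dn/dx)
Step 2: J = 1.602e-19 * 13.9 * 2.02e+17
Step 3: J = 4.50e-01 A/cm^2

4.50e-01


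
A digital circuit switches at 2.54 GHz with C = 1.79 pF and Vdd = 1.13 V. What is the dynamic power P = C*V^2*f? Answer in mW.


Step 1: V^2 = 1.13^2 = 1.2769 V^2
Step 2: P = C*V^2*f = 1.79e-12 F * 1.2769 * 2.54e9 Hz
Step 3: P = 5.80555354e-03 W
Step 4: P = 5.806 mW

5.806


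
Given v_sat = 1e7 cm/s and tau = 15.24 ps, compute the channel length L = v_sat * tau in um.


Step 1: tau in seconds = 15.24 ps * 1e-12 = 1.5240e-11 s
Step 2: L = v_sat * tau = 1e7 * 1.5240e-11 = 1.5240e-04 cm
Step 3: L in um = 1.5240e-04 * 1e4 = 1.524 um

1.524


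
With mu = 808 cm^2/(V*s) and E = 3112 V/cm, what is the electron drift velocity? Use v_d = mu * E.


Step 1: v_d = mu * E
Step 2: v_d = 808 * 3112 = 2514496
Step 3: v_d = 2.51e+06 cm/s

2.51e+06


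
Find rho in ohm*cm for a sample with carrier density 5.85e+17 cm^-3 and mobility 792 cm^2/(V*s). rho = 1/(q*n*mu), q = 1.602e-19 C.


Step 1: sigma = q * n * mu = 1.602e-19 * 5.85e+17 * 792 = 7.42239e+01 S/cm
Step 2: rho = 1 / sigma = 1 / 7.42239e+01 = 0.01347 ohm*cm

0.01347


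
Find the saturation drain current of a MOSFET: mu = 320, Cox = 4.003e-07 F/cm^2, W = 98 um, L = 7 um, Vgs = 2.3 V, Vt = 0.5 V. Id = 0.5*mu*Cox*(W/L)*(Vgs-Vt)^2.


Step 1: Overdrive voltage Vov = Vgs - Vt = 2.3 - 0.5 = 1.8 V
Step 2: W/L = 98/7 = 14
Step 3: Id = 0.5 * 320 * 4.003e-07 * 14 * 1.8^2
Step 4: Id = 2.91e-03 A

2.91e-03


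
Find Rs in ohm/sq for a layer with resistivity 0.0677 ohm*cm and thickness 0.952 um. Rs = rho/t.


Step 1: Convert thickness to cm: t = 0.952 um = 9.5200e-05 cm
Step 2: Rs = rho / t = 0.0677 / 9.5200e-05
Step 3: Rs = 711.1 ohm/sq

711.1


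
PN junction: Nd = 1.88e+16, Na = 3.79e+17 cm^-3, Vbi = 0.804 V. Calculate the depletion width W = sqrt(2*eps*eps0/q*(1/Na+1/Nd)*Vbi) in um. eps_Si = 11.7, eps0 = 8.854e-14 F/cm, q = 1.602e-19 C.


Step 1: 1/Na + 1/Nd = 1/3.79e+17 + 1/1.88e+16 = 5.58300e-17
Step 2: 2*eps*eps0/q = 2*11.7*8.854e-14/1.602e-19 = 1.293281e+07
Step 3: W^2 = 1.293281e+07 * 5.58300e-17 * 0.804 = 5.80519e-10
Step 4: W = sqrt(5.80519e-10) = 2.409e-05 cm = 0.2409 um

0.2409


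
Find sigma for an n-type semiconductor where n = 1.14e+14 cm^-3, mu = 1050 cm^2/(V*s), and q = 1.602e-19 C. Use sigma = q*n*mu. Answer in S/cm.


Step 1: sigma = q * n * mu
Step 2: sigma = 1.602e-19 * 1.14e+14 * 1050
Step 3: sigma = 1.918e-02 S/cm

1.918e-02


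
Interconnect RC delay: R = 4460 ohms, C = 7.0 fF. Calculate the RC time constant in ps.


Step 1: tau = R * C
Step 2: tau = 4460 * 7.0 fF = 4460 * 7.0e-15 F
Step 3: tau = 3.122e-11 s = 31.22 ps

31.22


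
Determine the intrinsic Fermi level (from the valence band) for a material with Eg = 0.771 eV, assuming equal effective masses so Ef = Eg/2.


Step 1: For an intrinsic semiconductor, the Fermi level sits at midgap.
Step 2: Ef = Eg / 2 = 0.771 / 2 = 0.3855 eV

0.3855


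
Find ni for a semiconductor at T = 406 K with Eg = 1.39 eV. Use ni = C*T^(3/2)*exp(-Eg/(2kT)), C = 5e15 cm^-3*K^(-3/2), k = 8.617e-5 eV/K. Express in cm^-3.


Step 1: Compute kT = 8.617e-5 * 406 = 0.03498502 eV
Step 2: Exponent = -Eg/(2kT) = -1.39/(2*0.03498502) = -19.86565
Step 3: T^(3/2) = 406^1.5 = 8180.67
Step 4: ni = 5e15 * 8180.67 * exp(-19.86565) = 9.64e+10 cm^-3

9.64e+10


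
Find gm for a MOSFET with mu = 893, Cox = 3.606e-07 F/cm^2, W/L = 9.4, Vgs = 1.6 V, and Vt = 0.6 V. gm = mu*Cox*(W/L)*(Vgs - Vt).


Step 1: Vov = Vgs - Vt = 1.6 - 0.6 = 1.0 V
Step 2: gm = mu * Cox * (W/L) * Vov
Step 3: gm = 893 * 3.606e-07 * 9.4 * 1.0 = 3.03e-03 S

3.03e-03


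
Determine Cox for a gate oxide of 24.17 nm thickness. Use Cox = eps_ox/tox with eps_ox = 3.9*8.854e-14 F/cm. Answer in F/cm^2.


Step 1: eps_ox = 3.9 * 8.854e-14 = 3.45306e-13 F/cm
Step 2: tox in cm = 24.17 nm * 1e-7 = 2.4170e-06 cm
Step 3: Cox = 3.45306e-13 / 2.4170e-06 = 1.43e-07 F/cm^2

1.43e-07


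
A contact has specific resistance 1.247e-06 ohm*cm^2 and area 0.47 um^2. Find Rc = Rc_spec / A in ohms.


Step 1: Convert area to cm^2: 0.47 um^2 = 4.7000e-09 cm^2
Step 2: Rc = Rc_spec / A = 1.247e-06 / 4.7000e-09
Step 3: Rc = 2.65e+02 ohms

2.65e+02


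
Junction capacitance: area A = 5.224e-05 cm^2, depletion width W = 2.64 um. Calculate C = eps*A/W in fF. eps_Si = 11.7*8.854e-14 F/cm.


Step 1: eps_Si = 11.7 * 8.854e-14 = 1.035918e-12 F/cm
Step 2: W in cm = 2.64 * 1e-4 = 2.64e-04 cm
Step 3: C = 1.035918e-12 * 5.224e-05 / 2.64e-04 = 2.049862e-13 F
Step 4: C = 204.99 fF

204.99


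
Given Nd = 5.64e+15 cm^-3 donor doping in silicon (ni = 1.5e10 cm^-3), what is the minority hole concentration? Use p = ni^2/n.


Step 1: Since Nd >> ni, n ≈ Nd = 5.64e+15 cm^-3
Step 2: p = ni^2 / n = (1.5e10)^2 / 5.64e+15
Step 3: p = 2.25e20 / 5.64e+15 = 3.99e+04 cm^-3

3.99e+04


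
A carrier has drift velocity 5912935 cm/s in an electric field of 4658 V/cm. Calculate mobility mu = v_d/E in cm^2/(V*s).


Step 1: mu = v_d / E
Step 2: mu = 5912935 / 4658
Step 3: mu = 1269.41 cm^2/(V*s)

1269.41


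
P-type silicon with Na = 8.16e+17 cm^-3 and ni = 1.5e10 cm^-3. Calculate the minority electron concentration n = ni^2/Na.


Step 1: Majority hole concentration p ≈ Na = 8.16e+17 cm^-3
Step 2: n = ni^2 / Na = (1.5e10)^2 / 8.16e+17
Step 3: n = 2.76e+02 cm^-3

2.76e+02


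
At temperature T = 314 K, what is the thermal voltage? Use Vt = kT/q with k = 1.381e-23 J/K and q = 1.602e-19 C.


Step 1: kT = 1.381e-23 * 314 = 4.33634e-21 J
Step 2: Vt = kT/q = 4.33634e-21 / 1.602e-19
Step 3: Vt = 0.02707 V

0.02707


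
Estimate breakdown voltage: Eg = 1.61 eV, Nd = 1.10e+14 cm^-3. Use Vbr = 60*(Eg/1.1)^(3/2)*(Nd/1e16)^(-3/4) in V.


Step 1: Eg/1.1 = 1.61/1.1 = 1.463636
Step 2: (Eg/1.1)^1.5 = 1.463636^1.5 = 1.770719
Step 3: (Nd/1e16)^(-0.75) = (0.011)^(-0.75) = 29.441199
Step 4: Vbr = 60 * 1.770719 * 29.441199 = 3127.9 V

3127.9


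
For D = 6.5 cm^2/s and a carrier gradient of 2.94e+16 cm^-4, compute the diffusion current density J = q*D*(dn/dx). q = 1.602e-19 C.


Step 1: J = q * D * (dn/dx)
Step 2: J = 1.602e-19 * 6.5 * 2.94e+16
Step 3: J = 3.06e-02 A/cm^2

3.06e-02


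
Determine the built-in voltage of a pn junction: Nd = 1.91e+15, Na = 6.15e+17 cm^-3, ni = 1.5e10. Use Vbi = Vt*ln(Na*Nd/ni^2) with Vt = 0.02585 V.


Step 1: Compute Na*Nd/ni^2 = 6.15e+17 * 1.91e+15 / (1.5e10)^2 = 5.2207e+12
Step 2: ln(5.2207e+12) = 29.2837
Step 3: Vbi = 0.02585 * 29.2837 = 0.757 V

0.757


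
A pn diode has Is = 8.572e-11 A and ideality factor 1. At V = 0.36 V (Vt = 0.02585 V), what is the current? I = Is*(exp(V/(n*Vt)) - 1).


Step 1: V/(n*Vt) = 0.36/(1*0.02585) = 13.9265
Step 2: exp(13.9265) = 1.1174e+06
Step 3: I = 8.572e-11 * (1.1174e+06 - 1) = 9.58e-05 A

9.58e-05


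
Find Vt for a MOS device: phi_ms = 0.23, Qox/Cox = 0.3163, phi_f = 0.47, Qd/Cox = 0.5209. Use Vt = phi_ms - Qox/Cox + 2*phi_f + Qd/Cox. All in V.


Step 1: Vt = phi_ms - Qox/Cox + 2*phi_f + Qd/Cox
Step 2: Vt = 0.23 - 0.3163 + 2*0.47 + 0.5209
Step 3: Vt = 0.23 - 0.3163 + 0.94 + 0.5209
Step 4: Vt = 1.3746 V

1.3746


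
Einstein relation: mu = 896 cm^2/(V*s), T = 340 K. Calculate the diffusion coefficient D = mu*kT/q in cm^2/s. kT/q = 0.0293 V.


Step 1: D = mu * (kT/q)
Step 2: D = 896 * 0.0293
Step 3: D = 26.25 cm^2/s

26.25


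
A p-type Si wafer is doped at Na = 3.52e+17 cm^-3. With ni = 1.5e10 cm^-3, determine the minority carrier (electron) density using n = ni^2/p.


Step 1: Majority hole concentration p ≈ Na = 3.52e+17 cm^-3
Step 2: n = ni^2 / Na = (1.5e10)^2 / 3.52e+17
Step 3: n = 6.39e+02 cm^-3

6.39e+02


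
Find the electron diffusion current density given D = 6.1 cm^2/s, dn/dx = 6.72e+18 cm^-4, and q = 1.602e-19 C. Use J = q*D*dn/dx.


Step 1: J = q * D * (dn/dx)
Step 2: J = 1.602e-19 * 6.1 * 6.72e+18
Step 3: J = 6.57e+00 A/cm^2

6.57e+00


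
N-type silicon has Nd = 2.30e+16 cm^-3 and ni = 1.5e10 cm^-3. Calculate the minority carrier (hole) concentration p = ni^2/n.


Step 1: Since Nd >> ni, n ≈ Nd = 2.30e+16 cm^-3
Step 2: p = ni^2 / n = (1.5e10)^2 / 2.30e+16
Step 3: p = 2.25e20 / 2.30e+16 = 9.78e+03 cm^-3

9.78e+03


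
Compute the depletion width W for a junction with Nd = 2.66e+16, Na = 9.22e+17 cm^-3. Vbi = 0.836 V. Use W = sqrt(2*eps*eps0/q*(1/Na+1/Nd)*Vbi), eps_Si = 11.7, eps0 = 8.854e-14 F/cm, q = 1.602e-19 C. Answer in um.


Step 1: 1/Na + 1/Nd = 1/9.22e+17 + 1/2.66e+16 = 3.86786e-17
Step 2: 2*eps*eps0/q = 2*11.7*8.854e-14/1.602e-19 = 1.293281e+07
Step 3: W^2 = 1.293281e+07 * 3.86786e-17 * 0.836 = 4.18186e-10
Step 4: W = sqrt(4.18186e-10) = 2.045e-05 cm = 0.2045 um

0.2045


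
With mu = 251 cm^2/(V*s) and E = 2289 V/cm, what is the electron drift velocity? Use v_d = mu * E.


Step 1: v_d = mu * E
Step 2: v_d = 251 * 2289 = 574539
Step 3: v_d = 5.75e+05 cm/s

5.75e+05


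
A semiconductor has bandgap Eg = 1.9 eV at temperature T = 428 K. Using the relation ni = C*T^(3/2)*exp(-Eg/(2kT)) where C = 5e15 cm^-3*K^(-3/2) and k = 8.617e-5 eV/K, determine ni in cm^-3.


Step 1: Compute kT = 8.617e-5 * 428 = 0.03688076 eV
Step 2: Exponent = -Eg/(2kT) = -1.9/(2*0.03688076) = -25.75869
Step 3: T^(3/2) = 428^1.5 = 8854.53
Step 4: ni = 5e15 * 8854.53 * exp(-25.75869) = 2.88e+08 cm^-3

2.88e+08


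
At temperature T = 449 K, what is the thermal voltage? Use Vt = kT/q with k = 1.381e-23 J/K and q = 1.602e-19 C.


Step 1: kT = 1.381e-23 * 449 = 6.20069e-21 J
Step 2: Vt = kT/q = 6.20069e-21 / 1.602e-19
Step 3: Vt = 0.03871 V

0.03871


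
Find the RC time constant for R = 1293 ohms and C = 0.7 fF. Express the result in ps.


Step 1: tau = R * C
Step 2: tau = 1293 * 0.7 fF = 1293 * 7.0e-16 F
Step 3: tau = 9.051e-13 s = 0.9051 ps

0.9051


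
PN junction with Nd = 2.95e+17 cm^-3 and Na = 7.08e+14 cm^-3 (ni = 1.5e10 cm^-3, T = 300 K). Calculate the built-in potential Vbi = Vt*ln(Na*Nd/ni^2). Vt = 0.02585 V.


Step 1: Compute Na*Nd/ni^2 = 7.08e+14 * 2.95e+17 / (1.5e10)^2 = 9.2827e+11
Step 2: ln(9.2827e+11) = 27.5566
Step 3: Vbi = 0.02585 * 27.5566 = 0.712 V

0.712


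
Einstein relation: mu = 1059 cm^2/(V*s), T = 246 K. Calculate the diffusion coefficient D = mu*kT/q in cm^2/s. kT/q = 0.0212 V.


Step 1: D = mu * (kT/q)
Step 2: D = 1059 * 0.0212
Step 3: D = 22.45 cm^2/s

22.45


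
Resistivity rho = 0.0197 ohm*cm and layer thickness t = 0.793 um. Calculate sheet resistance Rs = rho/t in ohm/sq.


Step 1: Convert thickness to cm: t = 0.793 um = 7.9300e-05 cm
Step 2: Rs = rho / t = 0.0197 / 7.9300e-05
Step 3: Rs = 248.4 ohm/sq

248.4


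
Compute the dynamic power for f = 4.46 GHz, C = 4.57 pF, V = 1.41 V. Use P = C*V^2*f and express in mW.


Step 1: V^2 = 1.41^2 = 1.9881 V^2
Step 2: P = C*V^2*f = 4.57e-12 F * 1.9881 * 4.46e9 Hz
Step 3: P = 4.052185182e-02 W
Step 4: P = 40.522 mW

40.522


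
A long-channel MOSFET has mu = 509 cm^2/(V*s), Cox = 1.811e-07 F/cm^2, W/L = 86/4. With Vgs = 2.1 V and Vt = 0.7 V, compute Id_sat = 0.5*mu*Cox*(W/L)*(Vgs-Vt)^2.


Step 1: Overdrive voltage Vov = Vgs - Vt = 2.1 - 0.7 = 1.4 V
Step 2: W/L = 86/4 = 21.5
Step 3: Id = 0.5 * 509 * 1.811e-07 * 21.5 * 1.4^2
Step 4: Id = 1.94e-03 A

1.94e-03


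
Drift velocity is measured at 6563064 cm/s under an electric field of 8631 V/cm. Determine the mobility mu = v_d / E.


Step 1: mu = v_d / E
Step 2: mu = 6563064 / 8631
Step 3: mu = 760.41 cm^2/(V*s)

760.41


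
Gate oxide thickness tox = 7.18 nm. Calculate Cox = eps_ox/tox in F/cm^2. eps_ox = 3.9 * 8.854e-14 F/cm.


Step 1: eps_ox = 3.9 * 8.854e-14 = 3.45306e-13 F/cm
Step 2: tox in cm = 7.18 nm * 1e-7 = 7.1800e-07 cm
Step 3: Cox = 3.45306e-13 / 7.1800e-07 = 4.81e-07 F/cm^2

4.81e-07


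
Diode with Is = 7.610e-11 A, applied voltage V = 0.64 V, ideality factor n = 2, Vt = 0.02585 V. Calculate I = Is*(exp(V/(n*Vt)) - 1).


Step 1: V/(n*Vt) = 0.64/(2*0.02585) = 12.3791
Step 2: exp(12.3791) = 2.3778e+05
Step 3: I = 7.610e-11 * (2.3778e+05 - 1) = 1.81e-05 A

1.81e-05


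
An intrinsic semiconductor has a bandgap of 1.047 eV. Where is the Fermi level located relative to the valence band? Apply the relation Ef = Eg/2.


Step 1: For an intrinsic semiconductor, the Fermi level sits at midgap.
Step 2: Ef = Eg / 2 = 1.047 / 2 = 0.5235 eV

0.5235


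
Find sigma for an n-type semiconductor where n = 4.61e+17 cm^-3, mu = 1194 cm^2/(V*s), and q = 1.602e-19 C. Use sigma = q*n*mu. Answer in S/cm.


Step 1: sigma = q * n * mu
Step 2: sigma = 1.602e-19 * 4.61e+17 * 1194
Step 3: sigma = 8.818e+01 S/cm

8.818e+01


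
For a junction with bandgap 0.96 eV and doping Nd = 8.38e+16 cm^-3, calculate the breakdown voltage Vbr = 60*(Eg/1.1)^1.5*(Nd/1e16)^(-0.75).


Step 1: Eg/1.1 = 0.96/1.1 = 0.872727
Step 2: (Eg/1.1)^1.5 = 0.872727^1.5 = 0.815300
Step 3: (Nd/1e16)^(-0.75) = (8.38)^(-0.75) = 0.203033
Step 4: Vbr = 60 * 0.815300 * 0.203033 = 9.9 V

9.9


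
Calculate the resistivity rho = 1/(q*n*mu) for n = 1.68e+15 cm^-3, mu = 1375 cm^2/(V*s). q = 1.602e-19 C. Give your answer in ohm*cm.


Step 1: sigma = q * n * mu = 1.602e-19 * 1.68e+15 * 1375 = 3.70062e-01 S/cm
Step 2: rho = 1 / sigma = 1 / 3.70062e-01 = 2.702 ohm*cm

2.702


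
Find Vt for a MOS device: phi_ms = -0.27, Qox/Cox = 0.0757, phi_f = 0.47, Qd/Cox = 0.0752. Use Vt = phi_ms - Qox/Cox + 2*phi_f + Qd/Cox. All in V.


Step 1: Vt = phi_ms - Qox/Cox + 2*phi_f + Qd/Cox
Step 2: Vt = -0.27 - 0.0757 + 2*0.47 + 0.0752
Step 3: Vt = -0.27 - 0.0757 + 0.94 + 0.0752
Step 4: Vt = 0.6695 V

0.6695


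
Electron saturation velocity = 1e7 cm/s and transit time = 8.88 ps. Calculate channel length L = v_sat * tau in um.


Step 1: tau in seconds = 8.88 ps * 1e-12 = 8.8800e-12 s
Step 2: L = v_sat * tau = 1e7 * 8.8800e-12 = 8.8800e-05 cm
Step 3: L in um = 8.8800e-05 * 1e4 = 0.888 um

0.888
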